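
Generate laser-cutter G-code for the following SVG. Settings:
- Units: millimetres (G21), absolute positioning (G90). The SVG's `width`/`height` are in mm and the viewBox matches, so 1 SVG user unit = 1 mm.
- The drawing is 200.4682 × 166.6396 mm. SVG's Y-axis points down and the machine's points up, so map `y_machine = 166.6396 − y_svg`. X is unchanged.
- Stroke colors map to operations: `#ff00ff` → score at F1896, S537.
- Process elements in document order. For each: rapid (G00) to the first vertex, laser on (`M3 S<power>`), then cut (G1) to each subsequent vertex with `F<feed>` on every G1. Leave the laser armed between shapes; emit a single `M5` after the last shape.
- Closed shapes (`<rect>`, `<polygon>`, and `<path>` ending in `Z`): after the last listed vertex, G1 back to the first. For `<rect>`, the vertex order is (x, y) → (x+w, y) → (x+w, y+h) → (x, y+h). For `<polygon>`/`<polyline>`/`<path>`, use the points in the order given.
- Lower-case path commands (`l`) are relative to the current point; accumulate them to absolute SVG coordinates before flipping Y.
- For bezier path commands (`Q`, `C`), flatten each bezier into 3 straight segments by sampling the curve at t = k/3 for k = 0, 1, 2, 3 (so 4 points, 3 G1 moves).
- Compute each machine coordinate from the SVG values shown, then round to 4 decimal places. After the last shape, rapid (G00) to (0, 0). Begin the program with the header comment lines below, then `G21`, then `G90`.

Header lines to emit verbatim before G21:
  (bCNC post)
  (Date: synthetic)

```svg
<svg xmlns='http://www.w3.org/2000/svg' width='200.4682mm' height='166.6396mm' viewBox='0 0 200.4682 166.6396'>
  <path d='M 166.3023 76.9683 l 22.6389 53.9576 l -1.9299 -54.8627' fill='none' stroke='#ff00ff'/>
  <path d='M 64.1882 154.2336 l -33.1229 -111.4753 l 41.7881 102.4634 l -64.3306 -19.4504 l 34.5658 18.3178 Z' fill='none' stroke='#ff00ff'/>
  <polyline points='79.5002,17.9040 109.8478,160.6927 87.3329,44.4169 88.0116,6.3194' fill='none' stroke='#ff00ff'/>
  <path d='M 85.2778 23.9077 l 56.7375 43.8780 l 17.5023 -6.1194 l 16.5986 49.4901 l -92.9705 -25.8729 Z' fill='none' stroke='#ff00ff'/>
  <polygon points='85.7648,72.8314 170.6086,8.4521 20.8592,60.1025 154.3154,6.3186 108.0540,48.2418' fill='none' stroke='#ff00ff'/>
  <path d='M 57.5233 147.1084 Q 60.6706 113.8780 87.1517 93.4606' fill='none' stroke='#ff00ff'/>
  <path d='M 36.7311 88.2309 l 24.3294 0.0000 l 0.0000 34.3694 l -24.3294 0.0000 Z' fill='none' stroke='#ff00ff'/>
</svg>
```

Since the viewBox matches the mm dimensions, user units are millimetres directly. The only transform is the Y-flip y_m = 166.6396 − y_svg.

Shape 1 is a open polyline drawn with `<path>`. Its stroke #ff00ff means score at S537, F1896. After flipping Y the toolpath is (166.3023,89.6713) → (188.9412,35.7137) → (187.0113,90.5764).

Shape 2 is a closed polygon drawn with `<path>`. Its stroke #ff00ff means score at S537, F1896. After flipping Y the toolpath is (64.1882,12.4060) → (31.0653,123.8813) → (72.8534,21.4179) → (8.5228,40.8683) → (43.0886,22.5505) → (64.1882,12.4060), returning to the start.

Shape 3 is a open polyline drawn with `<polyline>`. Its stroke #ff00ff means score at S537, F1896. After flipping Y the toolpath is (79.5002,148.7356) → (109.8478,5.9469) → (87.3329,122.2227) → (88.0116,160.3202).

Shape 4 is a closed polygon drawn with `<path>`. Its stroke #ff00ff means score at S537, F1896. After flipping Y the toolpath is (85.2778,142.7319) → (142.0153,98.8539) → (159.5176,104.9733) → (176.1162,55.4832) → (83.1457,81.3561) → (85.2778,142.7319), returning to the start.

Shape 5 is a closed polygon drawn with `<polygon>`. Its stroke #ff00ff means score at S537, F1896. After flipping Y the toolpath is (85.7648,93.8082) → (170.6086,158.1875) → (20.8592,106.5371) → (154.3154,160.3210) → (108.0540,118.3978) → (85.7648,93.8082), returning to the start.

Shape 6 is a quadratic bezier drawn with `<path>`. Its stroke #ff00ff means score at S537, F1896. After flipping Y the toolpath is (57.5233,19.5312) → (62.2141,40.2611) → (72.0903,58.1437) → (87.1517,73.1790).

Shape 7 is a rectangle drawn with `<path>`. Its stroke #ff00ff means score at S537, F1896. After flipping Y the toolpath is (36.7311,78.4087) → (61.0605,78.4087) → (61.0605,44.0393) → (36.7311,44.0393) → (36.7311,78.4087), returning to the start.

(bCNC post)
(Date: synthetic)
G21
G90
G00 X166.3023 Y89.6713
M3 S537
G1 X188.9412 Y35.7137 F1896
G1 X187.0113 Y90.5764 F1896
G00 X64.1882 Y12.4060
M3 S537
G1 X31.0653 Y123.8813 F1896
G1 X72.8534 Y21.4179 F1896
G1 X8.5228 Y40.8683 F1896
G1 X43.0886 Y22.5505 F1896
G1 X64.1882 Y12.4060 F1896
G00 X79.5002 Y148.7356
M3 S537
G1 X109.8478 Y5.9469 F1896
G1 X87.3329 Y122.2227 F1896
G1 X88.0116 Y160.3202 F1896
G00 X85.2778 Y142.7319
M3 S537
G1 X142.0153 Y98.8539 F1896
G1 X159.5176 Y104.9733 F1896
G1 X176.1162 Y55.4832 F1896
G1 X83.1457 Y81.3561 F1896
G1 X85.2778 Y142.7319 F1896
G00 X85.7648 Y93.8082
M3 S537
G1 X170.6086 Y158.1875 F1896
G1 X20.8592 Y106.5371 F1896
G1 X154.3154 Y160.3210 F1896
G1 X108.0540 Y118.3978 F1896
G1 X85.7648 Y93.8082 F1896
G00 X57.5233 Y19.5312
M3 S537
G1 X62.2141 Y40.2611 F1896
G1 X72.0903 Y58.1437 F1896
G1 X87.1517 Y73.1790 F1896
G00 X36.7311 Y78.4087
M3 S537
G1 X61.0605 Y78.4087 F1896
G1 X61.0605 Y44.0393 F1896
G1 X36.7311 Y44.0393 F1896
G1 X36.7311 Y78.4087 F1896
M5
G00 X0.0000 Y0.0000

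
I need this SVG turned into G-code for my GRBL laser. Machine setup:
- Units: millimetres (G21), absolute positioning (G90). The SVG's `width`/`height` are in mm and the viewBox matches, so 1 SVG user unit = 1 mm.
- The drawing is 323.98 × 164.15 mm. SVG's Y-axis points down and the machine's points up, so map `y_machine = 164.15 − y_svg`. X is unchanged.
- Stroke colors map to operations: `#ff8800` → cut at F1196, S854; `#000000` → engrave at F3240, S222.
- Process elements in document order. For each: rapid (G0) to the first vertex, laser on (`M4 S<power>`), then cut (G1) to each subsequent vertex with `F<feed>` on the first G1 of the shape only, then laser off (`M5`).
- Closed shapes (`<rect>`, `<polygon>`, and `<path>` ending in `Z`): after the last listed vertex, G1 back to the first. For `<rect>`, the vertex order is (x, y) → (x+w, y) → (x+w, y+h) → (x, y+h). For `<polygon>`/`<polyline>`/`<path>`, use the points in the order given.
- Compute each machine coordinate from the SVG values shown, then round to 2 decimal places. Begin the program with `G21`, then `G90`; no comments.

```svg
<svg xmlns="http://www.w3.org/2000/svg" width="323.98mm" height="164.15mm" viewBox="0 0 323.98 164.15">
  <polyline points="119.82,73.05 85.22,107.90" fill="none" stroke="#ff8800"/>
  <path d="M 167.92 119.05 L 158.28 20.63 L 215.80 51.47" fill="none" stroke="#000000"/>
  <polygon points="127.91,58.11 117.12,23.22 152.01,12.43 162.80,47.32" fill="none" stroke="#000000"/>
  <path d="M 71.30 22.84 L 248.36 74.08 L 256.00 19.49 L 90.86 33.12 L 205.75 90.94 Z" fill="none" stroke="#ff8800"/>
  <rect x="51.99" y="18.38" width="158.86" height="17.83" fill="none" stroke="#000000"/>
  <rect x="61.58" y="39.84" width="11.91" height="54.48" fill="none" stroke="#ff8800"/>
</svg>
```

viewBox `0 0 323.98 164.15` with mm width/height → 1 unit = 1 mm. Flip: y_m = 164.15 − y_svg.

**Shape 1** — `<polyline>` line segment, stroke `#ff8800` → cut (S854, F1196). Machine vertices: (119.82,91.10) → (85.22,56.25). Open path.

**Shape 2** — `<path>` open polyline, stroke `#000000` → engrave (S222, F3240). Machine vertices: (167.92,45.10) → (158.28,143.52) → (215.80,112.68). Open path.

**Shape 3** — `<polygon>` regular polygon, stroke `#000000` → engrave (S222, F3240). Machine vertices: (127.91,106.04) → (117.12,140.93) → (152.01,151.72) → (162.80,116.83) → (127.91,106.04). Closed: final G1 returns to the first vertex.

**Shape 4** — `<path>` closed polygon, stroke `#ff8800` → cut (S854, F1196). Machine vertices: (71.30,141.31) → (248.36,90.07) → (256.00,144.66) → (90.86,131.03) → (205.75,73.21) → (71.30,141.31). Closed: final G1 returns to the first vertex.

**Shape 5** — `<rect>` rectangle, stroke `#000000` → engrave (S222, F3240). Machine vertices: (51.99,145.77) → (210.85,145.77) → (210.85,127.94) → (51.99,127.94) → (51.99,145.77). Closed: final G1 returns to the first vertex.

**Shape 6** — `<rect>` rectangle, stroke `#ff8800` → cut (S854, F1196). Machine vertices: (61.58,124.31) → (73.49,124.31) → (73.49,69.83) → (61.58,69.83) → (61.58,124.31). Closed: final G1 returns to the first vertex.

G21
G90
G0 X119.82 Y91.10
M4 S854
G1 X85.22 Y56.25 F1196
M5
G0 X167.92 Y45.10
M4 S222
G1 X158.28 Y143.52 F3240
G1 X215.80 Y112.68
M5
G0 X127.91 Y106.04
M4 S222
G1 X117.12 Y140.93 F3240
G1 X152.01 Y151.72
G1 X162.80 Y116.83
G1 X127.91 Y106.04
M5
G0 X71.30 Y141.31
M4 S854
G1 X248.36 Y90.07 F1196
G1 X256.00 Y144.66
G1 X90.86 Y131.03
G1 X205.75 Y73.21
G1 X71.30 Y141.31
M5
G0 X51.99 Y145.77
M4 S222
G1 X210.85 Y145.77 F3240
G1 X210.85 Y127.94
G1 X51.99 Y127.94
G1 X51.99 Y145.77
M5
G0 X61.58 Y124.31
M4 S854
G1 X73.49 Y124.31 F1196
G1 X73.49 Y69.83
G1 X61.58 Y69.83
G1 X61.58 Y124.31
M5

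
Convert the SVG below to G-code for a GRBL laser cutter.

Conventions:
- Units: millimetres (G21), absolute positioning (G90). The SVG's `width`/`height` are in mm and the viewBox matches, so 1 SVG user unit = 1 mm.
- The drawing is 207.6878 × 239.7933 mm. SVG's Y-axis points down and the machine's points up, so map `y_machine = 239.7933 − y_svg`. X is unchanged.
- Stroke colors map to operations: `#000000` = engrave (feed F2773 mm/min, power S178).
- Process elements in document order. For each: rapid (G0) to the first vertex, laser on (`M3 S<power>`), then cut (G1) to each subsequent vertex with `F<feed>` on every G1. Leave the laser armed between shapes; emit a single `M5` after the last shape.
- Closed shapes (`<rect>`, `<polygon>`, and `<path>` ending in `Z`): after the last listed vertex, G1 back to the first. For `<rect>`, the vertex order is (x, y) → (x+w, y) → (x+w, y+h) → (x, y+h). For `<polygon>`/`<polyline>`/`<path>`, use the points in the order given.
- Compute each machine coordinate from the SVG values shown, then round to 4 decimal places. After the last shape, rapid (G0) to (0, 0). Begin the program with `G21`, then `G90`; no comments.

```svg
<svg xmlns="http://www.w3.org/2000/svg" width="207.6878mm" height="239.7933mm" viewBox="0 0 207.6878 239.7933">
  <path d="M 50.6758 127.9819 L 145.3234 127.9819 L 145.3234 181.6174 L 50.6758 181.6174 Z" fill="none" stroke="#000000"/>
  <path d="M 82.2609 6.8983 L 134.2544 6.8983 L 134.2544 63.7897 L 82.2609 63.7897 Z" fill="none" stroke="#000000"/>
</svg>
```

1 u = 1 mm; y_m = 239.7933 − y.

[1] `<path>` rectangle, #000000→engrave S178 F2773: (50.6758,111.8114) → (145.3234,111.8114) → (145.3234,58.1759) → (50.6758,58.1759) → (50.6758,111.8114) (closed)

[2] `<path>` rectangle, #000000→engrave S178 F2773: (82.2609,232.8950) → (134.2544,232.8950) → (134.2544,176.0036) → (82.2609,176.0036) → (82.2609,232.8950) (closed)

G21
G90
G0 X50.6758 Y111.8114
M3 S178
G1 X145.3234 Y111.8114 F2773
G1 X145.3234 Y58.1759 F2773
G1 X50.6758 Y58.1759 F2773
G1 X50.6758 Y111.8114 F2773
G0 X82.2609 Y232.8950
M3 S178
G1 X134.2544 Y232.8950 F2773
G1 X134.2544 Y176.0036 F2773
G1 X82.2609 Y176.0036 F2773
G1 X82.2609 Y232.8950 F2773
M5
G0 X0.0000 Y0.0000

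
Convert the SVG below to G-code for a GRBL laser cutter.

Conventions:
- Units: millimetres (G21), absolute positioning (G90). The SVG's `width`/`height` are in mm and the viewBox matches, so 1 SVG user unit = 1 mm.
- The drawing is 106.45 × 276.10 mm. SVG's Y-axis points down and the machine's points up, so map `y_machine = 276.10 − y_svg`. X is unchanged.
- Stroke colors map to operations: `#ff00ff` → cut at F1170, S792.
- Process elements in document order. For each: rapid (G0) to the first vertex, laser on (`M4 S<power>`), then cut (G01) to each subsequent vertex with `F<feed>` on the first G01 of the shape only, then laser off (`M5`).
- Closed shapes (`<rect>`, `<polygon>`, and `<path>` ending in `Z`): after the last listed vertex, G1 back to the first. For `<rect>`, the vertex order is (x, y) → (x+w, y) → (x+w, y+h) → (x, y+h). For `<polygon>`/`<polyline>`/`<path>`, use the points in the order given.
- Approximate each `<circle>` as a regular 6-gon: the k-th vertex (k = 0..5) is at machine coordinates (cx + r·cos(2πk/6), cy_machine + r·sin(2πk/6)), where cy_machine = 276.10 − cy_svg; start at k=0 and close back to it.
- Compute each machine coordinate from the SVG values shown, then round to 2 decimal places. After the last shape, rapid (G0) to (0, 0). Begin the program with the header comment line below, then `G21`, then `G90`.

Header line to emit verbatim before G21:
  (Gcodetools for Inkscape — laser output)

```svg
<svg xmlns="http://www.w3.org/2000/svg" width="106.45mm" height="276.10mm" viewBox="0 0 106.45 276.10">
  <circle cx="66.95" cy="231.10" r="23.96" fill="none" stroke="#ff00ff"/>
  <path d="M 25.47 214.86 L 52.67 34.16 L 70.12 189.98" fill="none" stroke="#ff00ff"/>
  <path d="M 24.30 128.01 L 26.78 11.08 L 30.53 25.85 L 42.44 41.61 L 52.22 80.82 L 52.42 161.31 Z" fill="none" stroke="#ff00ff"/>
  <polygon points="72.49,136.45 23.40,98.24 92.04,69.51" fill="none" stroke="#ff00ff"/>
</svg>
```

(Gcodetools for Inkscape — laser output)
G21
G90
G0 X90.91 Y45.00
M4 S792
G01 X78.93 Y65.75 F1170
G01 X54.97 Y65.75
G01 X42.99 Y45.00
G01 X54.97 Y24.25
G01 X78.93 Y24.25
G01 X90.91 Y45.00
M5
G0 X25.47 Y61.24
M4 S792
G01 X52.67 Y241.94 F1170
G01 X70.12 Y86.12
M5
G0 X24.30 Y148.09
M4 S792
G01 X26.78 Y265.02 F1170
G01 X30.53 Y250.25
G01 X42.44 Y234.49
G01 X52.22 Y195.28
G01 X52.42 Y114.79
G01 X24.30 Y148.09
M5
G0 X72.49 Y139.65
M4 S792
G01 X23.40 Y177.86 F1170
G01 X92.04 Y206.59
G01 X72.49 Y139.65
M5
G0 X0.00 Y0.00

Since the viewBox matches the mm dimensions, user units are millimetres directly. The only transform is the Y-flip y_m = 276.10 − y_svg.

Shape 1 is a circle drawn with `<circle>`. Its stroke #ff00ff means cut at S792, F1170. After flipping Y the toolpath is (90.91,45.00) → (78.93,65.75) → (54.97,65.75) → (42.99,45.00) → (54.97,24.25) → (78.93,24.25) → (90.91,45.00), returning to the start.

Shape 2 is a open polyline drawn with `<path>`. Its stroke #ff00ff means cut at S792, F1170. After flipping Y the toolpath is (25.47,61.24) → (52.67,241.94) → (70.12,86.12).

Shape 3 is a closed polygon drawn with `<path>`. Its stroke #ff00ff means cut at S792, F1170. After flipping Y the toolpath is (24.30,148.09) → (26.78,265.02) → (30.53,250.25) → (42.44,234.49) → (52.22,195.28) → (52.42,114.79) → (24.30,148.09), returning to the start.

Shape 4 is a closed polygon drawn with `<polygon>`. Its stroke #ff00ff means cut at S792, F1170. After flipping Y the toolpath is (72.49,139.65) → (23.40,177.86) → (92.04,206.59) → (72.49,139.65), returning to the start.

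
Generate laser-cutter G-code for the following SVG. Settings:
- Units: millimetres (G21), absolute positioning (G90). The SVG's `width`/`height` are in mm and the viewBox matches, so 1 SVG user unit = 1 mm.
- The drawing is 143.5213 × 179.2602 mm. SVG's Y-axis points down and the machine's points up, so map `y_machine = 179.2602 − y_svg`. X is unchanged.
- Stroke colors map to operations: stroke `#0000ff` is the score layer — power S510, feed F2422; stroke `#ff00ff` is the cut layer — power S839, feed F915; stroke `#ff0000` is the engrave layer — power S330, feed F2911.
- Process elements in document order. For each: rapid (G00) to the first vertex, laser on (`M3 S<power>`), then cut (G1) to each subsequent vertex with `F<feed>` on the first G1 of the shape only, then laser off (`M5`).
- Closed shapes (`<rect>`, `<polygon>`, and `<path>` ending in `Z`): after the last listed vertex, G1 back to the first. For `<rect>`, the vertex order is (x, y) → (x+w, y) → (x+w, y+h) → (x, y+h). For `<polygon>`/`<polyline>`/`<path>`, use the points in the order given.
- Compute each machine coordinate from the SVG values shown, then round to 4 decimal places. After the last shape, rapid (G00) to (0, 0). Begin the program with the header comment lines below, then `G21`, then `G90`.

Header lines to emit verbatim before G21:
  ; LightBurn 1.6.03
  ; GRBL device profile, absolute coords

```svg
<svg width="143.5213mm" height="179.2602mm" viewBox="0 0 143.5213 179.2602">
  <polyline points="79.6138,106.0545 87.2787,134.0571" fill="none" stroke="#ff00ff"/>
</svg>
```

; LightBurn 1.6.03
; GRBL device profile, absolute coords
G21
G90
G00 X79.6138 Y73.2057
M3 S839
G1 X87.2787 Y45.2031 F915
M5
G00 X0.0000 Y0.0000

1 u = 1 mm; y_m = 179.2602 − y.

[1] `<polyline>` line segment, #ff00ff→cut S839 F915: (79.6138,73.2057) → (87.2787,45.2031)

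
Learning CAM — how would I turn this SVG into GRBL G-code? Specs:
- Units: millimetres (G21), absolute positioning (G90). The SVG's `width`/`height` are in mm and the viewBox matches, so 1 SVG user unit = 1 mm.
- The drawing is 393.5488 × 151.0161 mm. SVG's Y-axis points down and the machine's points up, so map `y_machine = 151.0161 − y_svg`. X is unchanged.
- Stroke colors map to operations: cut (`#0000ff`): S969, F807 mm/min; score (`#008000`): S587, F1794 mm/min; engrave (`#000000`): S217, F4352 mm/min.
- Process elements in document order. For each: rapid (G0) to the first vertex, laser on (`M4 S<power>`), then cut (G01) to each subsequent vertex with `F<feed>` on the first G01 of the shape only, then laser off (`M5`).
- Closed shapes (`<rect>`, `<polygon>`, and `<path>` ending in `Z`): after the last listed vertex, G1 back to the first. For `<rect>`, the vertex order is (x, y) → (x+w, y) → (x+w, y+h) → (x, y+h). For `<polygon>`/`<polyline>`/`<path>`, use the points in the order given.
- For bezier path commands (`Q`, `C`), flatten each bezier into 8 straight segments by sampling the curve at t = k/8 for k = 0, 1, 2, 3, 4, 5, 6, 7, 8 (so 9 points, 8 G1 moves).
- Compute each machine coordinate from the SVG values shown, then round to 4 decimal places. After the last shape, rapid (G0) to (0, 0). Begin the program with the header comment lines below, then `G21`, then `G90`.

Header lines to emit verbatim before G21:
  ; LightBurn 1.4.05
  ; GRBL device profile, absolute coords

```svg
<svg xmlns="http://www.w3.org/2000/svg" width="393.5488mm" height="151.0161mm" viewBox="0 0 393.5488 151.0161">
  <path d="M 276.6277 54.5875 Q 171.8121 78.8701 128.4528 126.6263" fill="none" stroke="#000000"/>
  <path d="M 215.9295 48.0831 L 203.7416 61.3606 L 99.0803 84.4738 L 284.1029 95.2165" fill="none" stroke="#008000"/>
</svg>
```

1 u = 1 mm; y_m = 151.0161 − y.

[1] `<path>` quadratic bezier, #000000→engrave S217 F4352: (276.6277,96.4286) → (251.3841,89.9912) → (228.0609,82.8202) → (206.6583,74.9157) → (187.1762,66.2776) → (169.6146,56.9060) → (153.9735,46.8008) → (140.2529,35.9621) → (128.4528,24.3898)

[2] `<path>` open polyline, #008000→score S587 F1794: (215.9295,102.9330) → (203.7416,89.6555) → (99.0803,66.5423) → (284.1029,55.7996)

; LightBurn 1.4.05
; GRBL device profile, absolute coords
G21
G90
G0 X276.6277 Y96.4286
M4 S217
G01 X251.3841 Y89.9912 F4352
G01 X228.0609 Y82.8202
G01 X206.6583 Y74.9157
G01 X187.1762 Y66.2776
G01 X169.6146 Y56.9060
G01 X153.9735 Y46.8008
G01 X140.2529 Y35.9621
G01 X128.4528 Y24.3898
M5
G0 X215.9295 Y102.9330
M4 S587
G01 X203.7416 Y89.6555 F1794
G01 X99.0803 Y66.5423
G01 X284.1029 Y55.7996
M5
G0 X0.0000 Y0.0000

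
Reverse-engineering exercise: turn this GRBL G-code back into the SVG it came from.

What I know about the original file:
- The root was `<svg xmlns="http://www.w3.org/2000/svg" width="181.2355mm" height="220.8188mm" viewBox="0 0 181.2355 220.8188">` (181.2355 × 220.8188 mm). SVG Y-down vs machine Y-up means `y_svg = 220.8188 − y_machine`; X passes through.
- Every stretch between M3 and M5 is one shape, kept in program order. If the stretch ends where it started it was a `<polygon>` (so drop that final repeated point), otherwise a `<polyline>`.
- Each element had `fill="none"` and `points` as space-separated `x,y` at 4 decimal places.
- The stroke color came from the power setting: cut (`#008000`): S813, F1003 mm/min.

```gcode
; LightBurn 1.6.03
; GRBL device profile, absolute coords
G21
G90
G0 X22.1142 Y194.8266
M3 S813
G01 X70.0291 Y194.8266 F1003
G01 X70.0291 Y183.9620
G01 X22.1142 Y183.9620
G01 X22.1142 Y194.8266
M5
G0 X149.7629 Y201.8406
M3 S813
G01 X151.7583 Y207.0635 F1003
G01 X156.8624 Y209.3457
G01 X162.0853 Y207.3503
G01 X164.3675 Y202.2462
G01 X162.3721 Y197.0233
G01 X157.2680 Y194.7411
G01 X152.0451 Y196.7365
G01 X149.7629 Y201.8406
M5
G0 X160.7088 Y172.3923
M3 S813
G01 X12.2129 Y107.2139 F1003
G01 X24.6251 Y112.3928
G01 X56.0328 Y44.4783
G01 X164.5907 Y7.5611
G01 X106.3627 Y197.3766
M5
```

<svg xmlns="http://www.w3.org/2000/svg" width="181.2355mm" height="220.8188mm" viewBox="0 0 181.2355 220.8188">
  <polygon points="22.1142,25.9922 70.0291,25.9922 70.0291,36.8568 22.1142,36.8568" fill="none" stroke="#008000"/>
  <polygon points="149.7629,18.9782 151.7583,13.7553 156.8624,11.4731 162.0853,13.4685 164.3675,18.5726 162.3721,23.7955 157.2680,26.0777 152.0451,24.0823" fill="none" stroke="#008000"/>
  <polyline points="160.7088,48.4265 12.2129,113.6049 24.6251,108.4260 56.0328,176.3405 164.5907,213.2577 106.3627,23.4422" fill="none" stroke="#008000"/>
</svg>

y_svg = 220.8188 − y_m. Every run uses S813, so all elements get stroke `#008000` (cut).

[1] closed run; points: 22.1142,25.9922 70.0291,25.9922 70.0291,36.8568 22.1142,36.8568

[2] closed run; points: 149.7629,18.9782 151.7583,13.7553 156.8624,11.4731 162.0853,13.4685 164.3675,18.5726 162.3721,23.7955 157.2680,26.0777 152.0451,24.0823

[3] open run; points: 160.7088,48.4265 12.2129,113.6049 24.6251,108.4260 56.0328,176.3405 164.5907,213.2577 106.3627,23.4422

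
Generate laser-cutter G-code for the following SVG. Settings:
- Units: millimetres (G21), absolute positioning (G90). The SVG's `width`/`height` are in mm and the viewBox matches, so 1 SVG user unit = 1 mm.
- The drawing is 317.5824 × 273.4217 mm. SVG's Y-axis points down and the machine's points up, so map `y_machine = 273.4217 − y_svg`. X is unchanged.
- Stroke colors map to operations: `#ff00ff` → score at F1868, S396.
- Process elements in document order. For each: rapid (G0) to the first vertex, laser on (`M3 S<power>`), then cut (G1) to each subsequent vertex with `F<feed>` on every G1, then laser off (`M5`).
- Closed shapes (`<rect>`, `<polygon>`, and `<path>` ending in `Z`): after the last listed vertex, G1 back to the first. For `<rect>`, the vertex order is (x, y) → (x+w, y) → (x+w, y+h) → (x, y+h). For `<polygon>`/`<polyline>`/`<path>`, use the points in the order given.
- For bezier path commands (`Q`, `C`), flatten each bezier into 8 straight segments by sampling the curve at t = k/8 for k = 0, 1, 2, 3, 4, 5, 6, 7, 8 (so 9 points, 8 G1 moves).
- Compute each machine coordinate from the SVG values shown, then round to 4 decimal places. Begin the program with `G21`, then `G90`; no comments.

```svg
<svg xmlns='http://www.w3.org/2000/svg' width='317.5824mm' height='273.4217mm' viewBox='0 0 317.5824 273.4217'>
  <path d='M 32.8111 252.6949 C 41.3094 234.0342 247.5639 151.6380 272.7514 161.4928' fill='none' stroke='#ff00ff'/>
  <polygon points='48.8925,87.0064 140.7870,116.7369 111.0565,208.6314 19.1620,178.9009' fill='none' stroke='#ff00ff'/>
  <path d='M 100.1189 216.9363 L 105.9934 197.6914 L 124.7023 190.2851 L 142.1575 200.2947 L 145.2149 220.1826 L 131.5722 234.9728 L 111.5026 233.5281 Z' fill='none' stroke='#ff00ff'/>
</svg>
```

1 u = 1 mm; y_m = 273.4217 − y.

[1] `<path>` cubic bezier, #ff00ff→score S396 F1868: (32.8111,20.7268) → (44.5279,30.4075) → (70.3450,44.2354) → (105.8231,60.3827) → (146.5228,77.0212) → (188.0048,92.3230) → (225.8298,104.4602) → (255.5585,111.6048) → (272.7514,111.9289)

[2] `<polygon>` regular polygon, #ff00ff→score S396 F1868: (48.8925,186.4153) → (140.7870,156.6848) → (111.0565,64.7903) → (19.1620,94.5208) → (48.8925,186.4153) (closed)

[3] `<path>` regular polygon, #ff00ff→score S396 F1868: (100.1189,56.4854) → (105.9934,75.7303) → (124.7023,83.1366) → (142.1575,73.1270) → (145.2149,53.2391) → (131.5722,38.4489) → (111.5026,39.8936) → (100.1189,56.4854) (closed)

G21
G90
G0 X32.8111 Y20.7268
M3 S396
G1 X44.5279 Y30.4075 F1868
G1 X70.3450 Y44.2354 F1868
G1 X105.8231 Y60.3827 F1868
G1 X146.5228 Y77.0212 F1868
G1 X188.0048 Y92.3230 F1868
G1 X225.8298 Y104.4602 F1868
G1 X255.5585 Y111.6048 F1868
G1 X272.7514 Y111.9289 F1868
M5
G0 X48.8925 Y186.4153
M3 S396
G1 X140.7870 Y156.6848 F1868
G1 X111.0565 Y64.7903 F1868
G1 X19.1620 Y94.5208 F1868
G1 X48.8925 Y186.4153 F1868
M5
G0 X100.1189 Y56.4854
M3 S396
G1 X105.9934 Y75.7303 F1868
G1 X124.7023 Y83.1366 F1868
G1 X142.1575 Y73.1270 F1868
G1 X145.2149 Y53.2391 F1868
G1 X131.5722 Y38.4489 F1868
G1 X111.5026 Y39.8936 F1868
G1 X100.1189 Y56.4854 F1868
M5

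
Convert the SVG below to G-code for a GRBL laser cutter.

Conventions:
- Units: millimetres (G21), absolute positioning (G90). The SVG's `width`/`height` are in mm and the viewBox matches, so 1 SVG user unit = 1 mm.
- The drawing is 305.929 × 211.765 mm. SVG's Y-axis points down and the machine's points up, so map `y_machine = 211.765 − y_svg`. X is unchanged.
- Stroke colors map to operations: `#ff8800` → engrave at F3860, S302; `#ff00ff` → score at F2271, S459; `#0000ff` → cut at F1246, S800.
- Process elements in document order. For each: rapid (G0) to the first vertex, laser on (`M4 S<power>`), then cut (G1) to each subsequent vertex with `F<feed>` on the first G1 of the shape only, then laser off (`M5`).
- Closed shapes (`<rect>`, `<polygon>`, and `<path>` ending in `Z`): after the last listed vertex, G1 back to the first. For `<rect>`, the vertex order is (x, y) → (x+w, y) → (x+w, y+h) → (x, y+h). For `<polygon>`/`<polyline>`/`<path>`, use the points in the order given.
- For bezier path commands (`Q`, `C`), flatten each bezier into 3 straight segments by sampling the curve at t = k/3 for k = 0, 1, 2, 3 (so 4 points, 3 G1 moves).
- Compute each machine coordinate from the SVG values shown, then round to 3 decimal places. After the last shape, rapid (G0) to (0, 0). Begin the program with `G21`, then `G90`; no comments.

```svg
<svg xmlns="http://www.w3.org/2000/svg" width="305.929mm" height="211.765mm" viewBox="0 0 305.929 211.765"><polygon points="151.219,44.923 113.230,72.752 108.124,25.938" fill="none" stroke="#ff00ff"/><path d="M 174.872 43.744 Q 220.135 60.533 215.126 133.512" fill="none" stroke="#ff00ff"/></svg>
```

G21
G90
G0 X151.219 Y166.842
M4 S459
G1 X113.230 Y139.013 F2271
G1 X108.124 Y185.827
G1 X151.219 Y166.842
M5
G0 X174.872 Y168.021
M4 S459
G1 X199.462 Y150.585 F2271
G1 X212.880 Y120.662
G1 X215.126 Y78.253
M5
G0 X0.000 Y0.000

1 u = 1 mm; y_m = 211.765 − y.

[1] `<polygon>` regular polygon, #ff00ff→score S459 F2271: (151.219,166.842) → (113.230,139.013) → (108.124,185.827) → (151.219,166.842) (closed)

[2] `<path>` quadratic bezier, #ff00ff→score S459 F2271: (174.872,168.021) → (199.462,150.585) → (212.880,120.662) → (215.126,78.253)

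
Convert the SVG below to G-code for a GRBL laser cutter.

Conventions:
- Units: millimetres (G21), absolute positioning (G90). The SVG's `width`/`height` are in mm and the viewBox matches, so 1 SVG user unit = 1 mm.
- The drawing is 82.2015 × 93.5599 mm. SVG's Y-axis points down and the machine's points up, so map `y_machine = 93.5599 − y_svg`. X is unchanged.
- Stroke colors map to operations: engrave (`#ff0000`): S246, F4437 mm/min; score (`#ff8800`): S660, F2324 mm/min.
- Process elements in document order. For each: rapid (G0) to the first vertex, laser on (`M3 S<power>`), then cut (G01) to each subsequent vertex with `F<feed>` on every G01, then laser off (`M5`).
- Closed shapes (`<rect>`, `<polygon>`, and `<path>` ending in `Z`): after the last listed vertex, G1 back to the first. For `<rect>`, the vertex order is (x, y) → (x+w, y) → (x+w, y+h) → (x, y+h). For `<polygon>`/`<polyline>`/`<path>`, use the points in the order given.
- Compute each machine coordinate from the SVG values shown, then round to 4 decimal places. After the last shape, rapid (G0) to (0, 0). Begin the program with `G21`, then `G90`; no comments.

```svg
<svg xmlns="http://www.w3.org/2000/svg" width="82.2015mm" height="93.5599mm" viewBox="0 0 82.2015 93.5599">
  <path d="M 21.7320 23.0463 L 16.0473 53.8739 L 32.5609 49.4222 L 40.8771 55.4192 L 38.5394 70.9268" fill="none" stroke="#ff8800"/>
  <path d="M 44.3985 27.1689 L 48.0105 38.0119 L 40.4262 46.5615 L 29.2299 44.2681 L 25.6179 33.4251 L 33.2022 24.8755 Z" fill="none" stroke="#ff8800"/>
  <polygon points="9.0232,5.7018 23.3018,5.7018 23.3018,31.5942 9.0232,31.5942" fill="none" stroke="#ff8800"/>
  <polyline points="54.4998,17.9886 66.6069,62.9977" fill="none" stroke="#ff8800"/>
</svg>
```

G21
G90
G0 X21.7320 Y70.5136
M3 S660
G01 X16.0473 Y39.6860 F2324
G01 X32.5609 Y44.1377 F2324
G01 X40.8771 Y38.1407 F2324
G01 X38.5394 Y22.6331 F2324
M5
G0 X44.3985 Y66.3910
M3 S660
G01 X48.0105 Y55.5480 F2324
G01 X40.4262 Y46.9984 F2324
G01 X29.2299 Y49.2918 F2324
G01 X25.6179 Y60.1348 F2324
G01 X33.2022 Y68.6844 F2324
G01 X44.3985 Y66.3910 F2324
M5
G0 X9.0232 Y87.8581
M3 S660
G01 X23.3018 Y87.8581 F2324
G01 X23.3018 Y61.9657 F2324
G01 X9.0232 Y61.9657 F2324
G01 X9.0232 Y87.8581 F2324
M5
G0 X54.4998 Y75.5713
M3 S660
G01 X66.6069 Y30.5622 F2324
M5
G0 X0.0000 Y0.0000

Since the viewBox matches the mm dimensions, user units are millimetres directly. The only transform is the Y-flip y_m = 93.5599 − y_svg.

Shape 1 is a open polyline drawn with `<path>`. Its stroke #ff8800 means score at S660, F2324. After flipping Y the toolpath is (21.7320,70.5136) → (16.0473,39.6860) → (32.5609,44.1377) → (40.8771,38.1407) → (38.5394,22.6331).

Shape 2 is a regular polygon drawn with `<path>`. Its stroke #ff8800 means score at S660, F2324. After flipping Y the toolpath is (44.3985,66.3910) → (48.0105,55.5480) → (40.4262,46.9984) → (29.2299,49.2918) → (25.6179,60.1348) → (33.2022,68.6844) → (44.3985,66.3910), returning to the start.

Shape 3 is a rectangle drawn with `<polygon>`. Its stroke #ff8800 means score at S660, F2324. After flipping Y the toolpath is (9.0232,87.8581) → (23.3018,87.8581) → (23.3018,61.9657) → (9.0232,61.9657) → (9.0232,87.8581), returning to the start.

Shape 4 is a line segment drawn with `<polyline>`. Its stroke #ff8800 means score at S660, F2324. After flipping Y the toolpath is (54.4998,75.5713) → (66.6069,30.5622).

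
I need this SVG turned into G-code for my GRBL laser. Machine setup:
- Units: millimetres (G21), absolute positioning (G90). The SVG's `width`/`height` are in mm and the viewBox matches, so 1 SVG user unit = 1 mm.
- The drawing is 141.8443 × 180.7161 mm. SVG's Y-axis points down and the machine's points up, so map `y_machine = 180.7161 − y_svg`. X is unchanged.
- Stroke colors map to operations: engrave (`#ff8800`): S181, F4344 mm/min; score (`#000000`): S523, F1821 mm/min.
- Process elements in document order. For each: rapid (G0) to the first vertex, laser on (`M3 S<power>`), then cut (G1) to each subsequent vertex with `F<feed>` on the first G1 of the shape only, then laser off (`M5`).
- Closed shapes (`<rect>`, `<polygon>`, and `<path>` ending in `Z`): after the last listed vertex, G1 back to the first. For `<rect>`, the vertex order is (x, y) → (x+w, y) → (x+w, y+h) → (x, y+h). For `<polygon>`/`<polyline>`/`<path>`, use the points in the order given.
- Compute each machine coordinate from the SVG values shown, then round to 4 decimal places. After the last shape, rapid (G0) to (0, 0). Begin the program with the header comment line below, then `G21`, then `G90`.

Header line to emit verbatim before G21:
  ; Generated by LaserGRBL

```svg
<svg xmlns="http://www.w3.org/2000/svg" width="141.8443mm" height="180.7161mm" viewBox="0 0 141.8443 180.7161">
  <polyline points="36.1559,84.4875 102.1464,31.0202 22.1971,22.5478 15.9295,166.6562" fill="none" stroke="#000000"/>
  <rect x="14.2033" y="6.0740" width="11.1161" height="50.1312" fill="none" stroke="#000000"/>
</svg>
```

viewBox `0 0 141.8443 180.7161` with mm width/height → 1 unit = 1 mm. Flip: y_m = 180.7161 − y_svg.

**Shape 1** — `<polyline>` open polyline, stroke `#000000` → score (S523, F1821). Machine vertices: (36.1559,96.2286) → (102.1464,149.6959) → (22.1971,158.1683) → (15.9295,14.0599). Open path.

**Shape 2** — `<rect>` rectangle, stroke `#000000` → score (S523, F1821). Machine vertices: (14.2033,174.6421) → (25.3194,174.6421) → (25.3194,124.5109) → (14.2033,124.5109) → (14.2033,174.6421). Closed: final G1 returns to the first vertex.

; Generated by LaserGRBL
G21
G90
G0 X36.1559 Y96.2286
M3 S523
G1 X102.1464 Y149.6959 F1821
G1 X22.1971 Y158.1683
G1 X15.9295 Y14.0599
M5
G0 X14.2033 Y174.6421
M3 S523
G1 X25.3194 Y174.6421 F1821
G1 X25.3194 Y124.5109
G1 X14.2033 Y124.5109
G1 X14.2033 Y174.6421
M5
G0 X0.0000 Y0.0000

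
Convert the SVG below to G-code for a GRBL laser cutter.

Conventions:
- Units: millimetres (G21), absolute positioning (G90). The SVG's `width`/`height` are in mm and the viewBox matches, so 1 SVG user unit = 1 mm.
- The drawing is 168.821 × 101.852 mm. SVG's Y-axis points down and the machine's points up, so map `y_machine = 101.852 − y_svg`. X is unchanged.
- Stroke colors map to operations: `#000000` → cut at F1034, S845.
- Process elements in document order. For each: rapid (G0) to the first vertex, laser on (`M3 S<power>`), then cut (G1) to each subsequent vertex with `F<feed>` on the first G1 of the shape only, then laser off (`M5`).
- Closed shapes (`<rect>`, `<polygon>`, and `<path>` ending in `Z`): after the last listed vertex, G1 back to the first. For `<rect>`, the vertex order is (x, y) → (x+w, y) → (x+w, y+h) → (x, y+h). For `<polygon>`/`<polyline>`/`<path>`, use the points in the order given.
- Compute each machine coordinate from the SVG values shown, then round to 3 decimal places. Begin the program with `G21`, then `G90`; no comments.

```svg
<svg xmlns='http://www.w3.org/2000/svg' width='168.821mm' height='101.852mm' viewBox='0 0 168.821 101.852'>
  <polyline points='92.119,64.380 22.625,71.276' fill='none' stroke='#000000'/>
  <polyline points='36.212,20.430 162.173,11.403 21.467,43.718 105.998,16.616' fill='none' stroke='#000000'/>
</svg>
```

Since the viewBox matches the mm dimensions, user units are millimetres directly. The only transform is the Y-flip y_m = 101.852 − y_svg.

Shape 1 is a line segment drawn with `<polyline>`. Its stroke #000000 means cut at S845, F1034. After flipping Y the toolpath is (92.119,37.472) → (22.625,30.576).

Shape 2 is a open polyline drawn with `<polyline>`. Its stroke #000000 means cut at S845, F1034. After flipping Y the toolpath is (36.212,81.422) → (162.173,90.449) → (21.467,58.134) → (105.998,85.236).

G21
G90
G0 X92.119 Y37.472
M3 S845
G1 X22.625 Y30.576 F1034
M5
G0 X36.212 Y81.422
M3 S845
G1 X162.173 Y90.449 F1034
G1 X21.467 Y58.134
G1 X105.998 Y85.236
M5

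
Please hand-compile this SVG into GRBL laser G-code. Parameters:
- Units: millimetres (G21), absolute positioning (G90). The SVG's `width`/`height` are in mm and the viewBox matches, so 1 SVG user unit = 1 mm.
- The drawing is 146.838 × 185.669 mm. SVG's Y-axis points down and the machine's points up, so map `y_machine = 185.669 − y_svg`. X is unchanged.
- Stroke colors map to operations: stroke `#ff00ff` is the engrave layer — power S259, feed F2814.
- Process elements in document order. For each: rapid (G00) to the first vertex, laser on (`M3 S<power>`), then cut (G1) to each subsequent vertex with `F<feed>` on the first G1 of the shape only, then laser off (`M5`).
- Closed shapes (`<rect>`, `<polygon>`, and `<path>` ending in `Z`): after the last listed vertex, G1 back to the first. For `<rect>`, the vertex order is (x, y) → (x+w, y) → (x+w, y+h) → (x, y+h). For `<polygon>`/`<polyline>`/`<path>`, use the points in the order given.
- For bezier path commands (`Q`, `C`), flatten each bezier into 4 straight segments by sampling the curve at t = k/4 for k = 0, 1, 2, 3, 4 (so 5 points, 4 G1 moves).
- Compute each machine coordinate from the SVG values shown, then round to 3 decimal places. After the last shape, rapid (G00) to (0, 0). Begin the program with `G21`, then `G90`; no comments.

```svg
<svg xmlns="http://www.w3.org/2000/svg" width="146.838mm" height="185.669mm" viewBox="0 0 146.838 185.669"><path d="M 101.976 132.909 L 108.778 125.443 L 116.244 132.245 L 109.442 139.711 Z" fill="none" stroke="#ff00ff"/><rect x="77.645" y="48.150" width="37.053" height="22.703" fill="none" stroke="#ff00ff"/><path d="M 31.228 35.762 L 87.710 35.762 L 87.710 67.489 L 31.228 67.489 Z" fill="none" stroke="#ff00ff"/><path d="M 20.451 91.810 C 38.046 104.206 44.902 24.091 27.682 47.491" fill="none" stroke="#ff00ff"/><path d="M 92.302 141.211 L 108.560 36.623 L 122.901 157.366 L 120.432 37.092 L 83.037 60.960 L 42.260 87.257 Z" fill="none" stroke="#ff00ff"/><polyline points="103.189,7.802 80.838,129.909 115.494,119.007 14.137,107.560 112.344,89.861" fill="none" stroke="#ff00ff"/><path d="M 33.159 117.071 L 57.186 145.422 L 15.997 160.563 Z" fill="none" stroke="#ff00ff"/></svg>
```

Since the viewBox matches the mm dimensions, user units are millimetres directly. The only transform is the Y-flip y_m = 185.669 − y_svg.

Shape 1 is a regular polygon drawn with `<path>`. Its stroke #ff00ff means engrave at S259, F2814. After flipping Y the toolpath is (101.976,52.760) → (108.778,60.226) → (116.244,53.424) → (109.442,45.958) → (101.976,52.760), returning to the start.

Shape 2 is a rectangle drawn with `<rect>`. Its stroke #ff00ff means engrave at S259, F2814. After flipping Y the toolpath is (77.645,137.519) → (114.698,137.519) → (114.698,114.816) → (77.645,114.816) → (77.645,137.519), returning to the start.

Shape 3 is a rectangle drawn with `<path>`. Its stroke #ff00ff means engrave at S259, F2814. After flipping Y the toolpath is (31.228,149.907) → (87.710,149.907) → (87.710,118.180) → (31.228,118.180) → (31.228,149.907), returning to the start.

Shape 4 is a cubic bezier drawn with `<path>`. Its stroke #ff00ff means engrave at S259, F2814. After flipping Y the toolpath is (20.451,93.859) → (31.425,98.845) → (37.122,120.145) → (36.291,139.382) → (27.682,138.178).

Shape 5 is a closed polygon drawn with `<path>`. Its stroke #ff00ff means engrave at S259, F2814. After flipping Y the toolpath is (92.302,44.458) → (108.560,149.046) → (122.901,28.303) → (120.432,148.577) → (83.037,124.709) → (42.260,98.412) → (92.302,44.458), returning to the start.

Shape 6 is a open polyline drawn with `<polyline>`. Its stroke #ff00ff means engrave at S259, F2814. After flipping Y the toolpath is (103.189,177.867) → (80.838,55.760) → (115.494,66.662) → (14.137,78.109) → (112.344,95.808).

Shape 7 is a closed polygon drawn with `<path>`. Its stroke #ff00ff means engrave at S259, F2814. After flipping Y the toolpath is (33.159,68.598) → (57.186,40.247) → (15.997,25.106) → (33.159,68.598), returning to the start.

G21
G90
G00 X101.976 Y52.760
M3 S259
G1 X108.778 Y60.226 F2814
G1 X116.244 Y53.424
G1 X109.442 Y45.958
G1 X101.976 Y52.760
M5
G00 X77.645 Y137.519
M3 S259
G1 X114.698 Y137.519 F2814
G1 X114.698 Y114.816
G1 X77.645 Y114.816
G1 X77.645 Y137.519
M5
G00 X31.228 Y149.907
M3 S259
G1 X87.710 Y149.907 F2814
G1 X87.710 Y118.180
G1 X31.228 Y118.180
G1 X31.228 Y149.907
M5
G00 X20.451 Y93.859
M3 S259
G1 X31.425 Y98.845 F2814
G1 X37.122 Y120.145
G1 X36.291 Y139.382
G1 X27.682 Y138.178
M5
G00 X92.302 Y44.458
M3 S259
G1 X108.560 Y149.046 F2814
G1 X122.901 Y28.303
G1 X120.432 Y148.577
G1 X83.037 Y124.709
G1 X42.260 Y98.412
G1 X92.302 Y44.458
M5
G00 X103.189 Y177.867
M3 S259
G1 X80.838 Y55.760 F2814
G1 X115.494 Y66.662
G1 X14.137 Y78.109
G1 X112.344 Y95.808
M5
G00 X33.159 Y68.598
M3 S259
G1 X57.186 Y40.247 F2814
G1 X15.997 Y25.106
G1 X33.159 Y68.598
M5
G00 X0.000 Y0.000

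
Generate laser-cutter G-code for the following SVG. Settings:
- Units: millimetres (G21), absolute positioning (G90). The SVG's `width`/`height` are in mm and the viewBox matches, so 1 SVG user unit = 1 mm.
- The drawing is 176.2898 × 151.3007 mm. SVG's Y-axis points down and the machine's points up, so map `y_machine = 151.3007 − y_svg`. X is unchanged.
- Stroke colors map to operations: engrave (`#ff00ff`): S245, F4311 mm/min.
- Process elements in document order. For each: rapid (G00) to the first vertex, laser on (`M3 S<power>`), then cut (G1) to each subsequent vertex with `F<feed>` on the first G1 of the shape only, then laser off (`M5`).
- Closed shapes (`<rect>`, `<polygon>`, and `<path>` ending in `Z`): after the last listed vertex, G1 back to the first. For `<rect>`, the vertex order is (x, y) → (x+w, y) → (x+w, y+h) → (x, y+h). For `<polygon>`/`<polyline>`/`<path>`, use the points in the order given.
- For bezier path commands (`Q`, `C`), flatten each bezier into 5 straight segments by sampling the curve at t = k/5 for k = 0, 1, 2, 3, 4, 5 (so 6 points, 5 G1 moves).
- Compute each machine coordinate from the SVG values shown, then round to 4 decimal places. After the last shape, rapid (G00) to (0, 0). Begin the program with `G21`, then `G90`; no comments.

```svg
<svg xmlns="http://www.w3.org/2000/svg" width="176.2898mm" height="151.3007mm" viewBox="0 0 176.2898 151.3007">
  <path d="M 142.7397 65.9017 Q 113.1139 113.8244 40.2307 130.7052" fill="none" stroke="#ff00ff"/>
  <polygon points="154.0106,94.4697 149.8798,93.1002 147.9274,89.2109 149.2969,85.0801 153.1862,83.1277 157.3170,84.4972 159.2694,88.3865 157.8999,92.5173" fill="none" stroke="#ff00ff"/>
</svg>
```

G21
G90
G00 X142.7397 Y85.3990
M3 S245
G1 X129.1591 Y67.4716 F4311
G1 X112.1179 Y52.0275
G1 X91.6161 Y39.0668
G1 X67.6537 Y28.5895
G1 X40.2307 Y20.5955
M5
G00 X154.0106 Y56.8310
M3 S245
G1 X149.8798 Y58.2005 F4311
G1 X147.9274 Y62.0898
G1 X149.2969 Y66.2206
G1 X153.1862 Y68.1730
G1 X157.3170 Y66.8035
G1 X159.2694 Y62.9142
G1 X157.8999 Y58.7834
G1 X154.0106 Y56.8310
M5
G00 X0.0000 Y0.0000

1 u = 1 mm; y_m = 151.3007 − y.

[1] `<path>` quadratic bezier, #ff00ff→engrave S245 F4311: (142.7397,85.3990) → (129.1591,67.4716) → (112.1179,52.0275) → (91.6161,39.0668) → (67.6537,28.5895) → (40.2307,20.5955)

[2] `<polygon>` regular polygon, #ff00ff→engrave S245 F4311: (154.0106,56.8310) → (149.8798,58.2005) → (147.9274,62.0898) → (149.2969,66.2206) → (153.1862,68.1730) → (157.3170,66.8035) → (159.2694,62.9142) → (157.8999,58.7834) → (154.0106,56.8310) (closed)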